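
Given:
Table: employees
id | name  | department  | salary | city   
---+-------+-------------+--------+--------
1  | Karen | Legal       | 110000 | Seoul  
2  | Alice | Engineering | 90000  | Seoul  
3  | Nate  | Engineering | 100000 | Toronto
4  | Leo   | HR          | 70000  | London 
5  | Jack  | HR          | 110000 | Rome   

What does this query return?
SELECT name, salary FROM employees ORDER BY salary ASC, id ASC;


Sorting by salary ASC, then id ASC for ties

5 rows:
Leo, 70000
Alice, 90000
Nate, 100000
Karen, 110000
Jack, 110000


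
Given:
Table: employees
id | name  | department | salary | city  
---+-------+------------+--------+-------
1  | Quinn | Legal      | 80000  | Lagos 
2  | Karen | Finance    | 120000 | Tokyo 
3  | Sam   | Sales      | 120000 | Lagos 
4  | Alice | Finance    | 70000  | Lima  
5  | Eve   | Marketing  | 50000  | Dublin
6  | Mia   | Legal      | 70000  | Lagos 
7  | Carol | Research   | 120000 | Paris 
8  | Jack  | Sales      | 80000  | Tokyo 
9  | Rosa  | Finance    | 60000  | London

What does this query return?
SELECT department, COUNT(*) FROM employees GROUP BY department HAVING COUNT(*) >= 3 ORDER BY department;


Groups with count >= 3:
  Finance: 3 -> PASS
  Legal: 2 -> filtered out
  Marketing: 1 -> filtered out
  Research: 1 -> filtered out
  Sales: 2 -> filtered out


1 groups:
Finance, 3


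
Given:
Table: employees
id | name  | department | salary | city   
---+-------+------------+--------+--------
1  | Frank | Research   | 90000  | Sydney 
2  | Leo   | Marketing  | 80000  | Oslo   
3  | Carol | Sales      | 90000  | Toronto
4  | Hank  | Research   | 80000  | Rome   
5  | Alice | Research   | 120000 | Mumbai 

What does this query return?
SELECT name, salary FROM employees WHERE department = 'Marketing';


Filtering: department = 'Marketing'
Matching rows: 1

1 rows:
Leo, 80000


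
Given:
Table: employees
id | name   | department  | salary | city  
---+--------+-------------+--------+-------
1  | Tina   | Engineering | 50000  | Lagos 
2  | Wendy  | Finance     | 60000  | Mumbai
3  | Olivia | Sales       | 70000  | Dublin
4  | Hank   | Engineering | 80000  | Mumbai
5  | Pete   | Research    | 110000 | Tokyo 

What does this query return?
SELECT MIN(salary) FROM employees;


Salaries: 50000, 60000, 70000, 80000, 110000
MIN = 50000

50000


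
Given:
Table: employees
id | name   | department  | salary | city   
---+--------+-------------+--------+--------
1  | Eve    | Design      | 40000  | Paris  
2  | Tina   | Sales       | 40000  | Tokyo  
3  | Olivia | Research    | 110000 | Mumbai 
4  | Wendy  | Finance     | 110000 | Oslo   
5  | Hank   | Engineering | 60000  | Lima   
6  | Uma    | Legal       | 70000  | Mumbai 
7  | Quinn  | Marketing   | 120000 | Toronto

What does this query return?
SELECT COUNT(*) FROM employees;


COUNT(*) counts all rows

7


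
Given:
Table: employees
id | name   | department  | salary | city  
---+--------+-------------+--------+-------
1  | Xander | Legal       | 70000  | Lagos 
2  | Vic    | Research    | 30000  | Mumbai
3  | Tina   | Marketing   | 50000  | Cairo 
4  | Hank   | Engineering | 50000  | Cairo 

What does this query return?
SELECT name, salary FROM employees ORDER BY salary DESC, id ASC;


Sorting by salary DESC, then id ASC for ties

4 rows:
Xander, 70000
Tina, 50000
Hank, 50000
Vic, 30000


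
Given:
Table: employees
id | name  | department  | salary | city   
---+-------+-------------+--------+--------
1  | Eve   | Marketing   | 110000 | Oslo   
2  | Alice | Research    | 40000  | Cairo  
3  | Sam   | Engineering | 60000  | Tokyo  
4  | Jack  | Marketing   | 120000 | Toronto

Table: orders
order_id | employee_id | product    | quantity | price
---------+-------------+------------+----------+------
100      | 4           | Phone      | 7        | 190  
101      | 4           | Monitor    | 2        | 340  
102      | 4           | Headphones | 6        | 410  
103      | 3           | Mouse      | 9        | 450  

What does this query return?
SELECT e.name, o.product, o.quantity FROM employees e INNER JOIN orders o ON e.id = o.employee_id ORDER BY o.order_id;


Joining employees.id = orders.employee_id:
  employee Jack (id=4) -> order Phone
  employee Jack (id=4) -> order Monitor
  employee Jack (id=4) -> order Headphones
  employee Sam (id=3) -> order Mouse


4 rows:
Jack, Phone, 7
Jack, Monitor, 2
Jack, Headphones, 6
Sam, Mouse, 9


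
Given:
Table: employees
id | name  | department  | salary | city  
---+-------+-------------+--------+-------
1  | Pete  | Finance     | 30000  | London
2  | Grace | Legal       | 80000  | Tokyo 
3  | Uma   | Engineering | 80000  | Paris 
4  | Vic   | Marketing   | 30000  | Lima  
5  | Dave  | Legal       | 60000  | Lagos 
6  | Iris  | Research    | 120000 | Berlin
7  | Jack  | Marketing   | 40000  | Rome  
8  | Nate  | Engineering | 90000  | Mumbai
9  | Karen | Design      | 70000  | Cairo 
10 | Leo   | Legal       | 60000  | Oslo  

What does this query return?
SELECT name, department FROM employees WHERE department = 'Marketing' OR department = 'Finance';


Filtering: department = 'Marketing' OR 'Finance'
Matching: 3 rows

3 rows:
Pete, Finance
Vic, Marketing
Jack, Marketing


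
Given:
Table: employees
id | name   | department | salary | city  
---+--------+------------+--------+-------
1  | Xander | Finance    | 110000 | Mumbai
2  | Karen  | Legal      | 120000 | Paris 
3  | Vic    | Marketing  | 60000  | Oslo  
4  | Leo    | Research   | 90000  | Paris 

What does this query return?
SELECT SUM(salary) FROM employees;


SUM(salary) = 110000 + 120000 + 60000 + 90000 = 380000

380000


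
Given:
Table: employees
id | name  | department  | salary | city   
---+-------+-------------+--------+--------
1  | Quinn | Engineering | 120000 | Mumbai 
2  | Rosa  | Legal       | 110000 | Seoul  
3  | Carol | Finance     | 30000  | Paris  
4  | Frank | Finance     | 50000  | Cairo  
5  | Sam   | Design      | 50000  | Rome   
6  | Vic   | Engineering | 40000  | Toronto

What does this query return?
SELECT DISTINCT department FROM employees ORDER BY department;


All 'department' values (row order): Engineering, Legal, Finance, Finance, Design, Engineering
Removing duplicates leaves 4 unique value(s).

4 values:
Design
Engineering
Finance
Legal


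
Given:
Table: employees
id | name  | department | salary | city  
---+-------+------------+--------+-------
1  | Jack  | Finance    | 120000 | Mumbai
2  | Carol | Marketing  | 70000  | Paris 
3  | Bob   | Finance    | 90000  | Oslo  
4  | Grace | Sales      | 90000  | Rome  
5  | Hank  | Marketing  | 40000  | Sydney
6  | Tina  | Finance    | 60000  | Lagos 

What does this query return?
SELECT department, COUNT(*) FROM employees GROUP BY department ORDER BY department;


Assigning each row to its department group:
  Jack -> Finance
  Carol -> Marketing
  Bob -> Finance
  Grace -> Sales
  Hank -> Marketing
  Tina -> Finance


3 groups:
Finance, 3
Marketing, 2
Sales, 1


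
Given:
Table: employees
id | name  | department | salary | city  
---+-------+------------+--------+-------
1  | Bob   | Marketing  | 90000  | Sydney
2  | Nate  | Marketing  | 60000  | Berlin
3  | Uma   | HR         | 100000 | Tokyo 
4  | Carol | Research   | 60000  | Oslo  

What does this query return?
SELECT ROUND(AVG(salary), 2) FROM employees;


SUM(salary) = 310000
COUNT = 4
ROUND(AVG, 2) = ROUND(310000 / 4, 2) = 77500.0

77500.0


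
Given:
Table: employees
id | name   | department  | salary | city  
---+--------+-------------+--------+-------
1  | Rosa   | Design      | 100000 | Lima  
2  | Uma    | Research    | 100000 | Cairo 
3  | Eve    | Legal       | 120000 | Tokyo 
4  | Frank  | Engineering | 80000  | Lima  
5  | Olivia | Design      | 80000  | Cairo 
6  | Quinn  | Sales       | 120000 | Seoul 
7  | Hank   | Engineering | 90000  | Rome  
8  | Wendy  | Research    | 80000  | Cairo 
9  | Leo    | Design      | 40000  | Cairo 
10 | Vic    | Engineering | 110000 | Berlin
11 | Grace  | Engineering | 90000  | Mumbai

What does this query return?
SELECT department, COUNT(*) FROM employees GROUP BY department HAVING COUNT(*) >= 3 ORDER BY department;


Groups with count >= 3:
  Design: 3 -> PASS
  Engineering: 4 -> PASS
  Legal: 1 -> filtered out
  Research: 2 -> filtered out
  Sales: 1 -> filtered out


2 groups:
Design, 3
Engineering, 4


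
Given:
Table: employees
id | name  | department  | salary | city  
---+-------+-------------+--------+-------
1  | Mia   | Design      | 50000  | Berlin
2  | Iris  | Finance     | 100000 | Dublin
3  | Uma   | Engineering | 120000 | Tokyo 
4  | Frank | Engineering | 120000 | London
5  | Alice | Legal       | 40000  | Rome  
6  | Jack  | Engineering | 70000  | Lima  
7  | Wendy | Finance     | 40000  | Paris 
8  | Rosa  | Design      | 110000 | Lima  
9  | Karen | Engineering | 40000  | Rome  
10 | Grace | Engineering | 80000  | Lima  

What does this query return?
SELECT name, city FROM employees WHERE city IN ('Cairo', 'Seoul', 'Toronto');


Filtering: city IN ('Cairo', 'Seoul', 'Toronto')
Matching: 0 rows

Empty result set (0 rows)


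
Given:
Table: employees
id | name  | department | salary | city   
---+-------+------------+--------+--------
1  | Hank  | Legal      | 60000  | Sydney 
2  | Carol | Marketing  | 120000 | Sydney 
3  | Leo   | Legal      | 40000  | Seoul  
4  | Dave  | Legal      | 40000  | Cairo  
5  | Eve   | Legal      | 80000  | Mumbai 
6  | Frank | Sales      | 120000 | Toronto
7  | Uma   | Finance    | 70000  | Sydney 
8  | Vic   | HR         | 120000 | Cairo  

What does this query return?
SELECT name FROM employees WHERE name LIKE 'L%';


LIKE 'L%' matches names starting with 'L'
Matching: 1

1 rows:
Leo


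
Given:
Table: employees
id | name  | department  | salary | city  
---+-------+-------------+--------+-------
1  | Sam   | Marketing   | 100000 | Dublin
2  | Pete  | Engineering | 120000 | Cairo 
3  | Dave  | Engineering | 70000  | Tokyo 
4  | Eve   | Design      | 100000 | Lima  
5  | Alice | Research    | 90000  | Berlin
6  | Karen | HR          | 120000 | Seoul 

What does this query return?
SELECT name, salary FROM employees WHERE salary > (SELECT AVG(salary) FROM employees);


Subquery: AVG(salary) = 100000.0
Filtering: salary > 100000.0
  Pete (120000) -> MATCH
  Karen (120000) -> MATCH


2 rows:
Pete, 120000
Karen, 120000


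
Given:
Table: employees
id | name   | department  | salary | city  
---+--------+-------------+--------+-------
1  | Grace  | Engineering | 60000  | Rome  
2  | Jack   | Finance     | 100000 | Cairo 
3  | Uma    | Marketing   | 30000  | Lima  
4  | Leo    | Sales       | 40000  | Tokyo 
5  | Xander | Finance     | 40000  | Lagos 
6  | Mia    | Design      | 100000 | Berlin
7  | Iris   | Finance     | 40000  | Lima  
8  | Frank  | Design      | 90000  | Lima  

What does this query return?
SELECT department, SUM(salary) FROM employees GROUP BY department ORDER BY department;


Summing salary within each department:
  Design: 100000 + 90000 = 190000
  Engineering: 60000 = 60000
  Finance: 100000 + 40000 + 40000 = 180000
  Marketing: 30000 = 30000
  Sales: 40000 = 40000


5 groups:
Design, 190000
Engineering, 60000
Finance, 180000
Marketing, 30000
Sales, 40000


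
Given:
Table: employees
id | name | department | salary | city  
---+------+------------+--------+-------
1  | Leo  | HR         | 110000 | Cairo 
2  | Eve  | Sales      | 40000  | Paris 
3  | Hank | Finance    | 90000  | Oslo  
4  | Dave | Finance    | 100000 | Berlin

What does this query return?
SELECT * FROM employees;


SELECT * returns all 4 rows with all columns

4 rows:
1, Leo, HR, 110000, Cairo
2, Eve, Sales, 40000, Paris
3, Hank, Finance, 90000, Oslo
4, Dave, Finance, 100000, Berlin


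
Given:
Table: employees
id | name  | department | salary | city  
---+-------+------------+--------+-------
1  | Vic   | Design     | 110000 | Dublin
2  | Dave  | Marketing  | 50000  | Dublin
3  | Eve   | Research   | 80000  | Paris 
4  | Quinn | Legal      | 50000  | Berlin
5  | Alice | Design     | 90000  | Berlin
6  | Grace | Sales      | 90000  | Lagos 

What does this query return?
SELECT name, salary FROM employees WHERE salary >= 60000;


Filtering: salary >= 60000
Matching: 4 rows

4 rows:
Vic, 110000
Eve, 80000
Alice, 90000
Grace, 90000


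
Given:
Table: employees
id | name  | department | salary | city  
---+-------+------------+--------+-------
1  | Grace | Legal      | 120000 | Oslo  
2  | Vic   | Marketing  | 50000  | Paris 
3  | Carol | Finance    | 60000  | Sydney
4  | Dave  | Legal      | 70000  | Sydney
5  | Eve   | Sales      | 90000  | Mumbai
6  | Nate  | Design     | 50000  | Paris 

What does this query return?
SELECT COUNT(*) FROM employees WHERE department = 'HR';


Counting rows where department = 'HR'


0


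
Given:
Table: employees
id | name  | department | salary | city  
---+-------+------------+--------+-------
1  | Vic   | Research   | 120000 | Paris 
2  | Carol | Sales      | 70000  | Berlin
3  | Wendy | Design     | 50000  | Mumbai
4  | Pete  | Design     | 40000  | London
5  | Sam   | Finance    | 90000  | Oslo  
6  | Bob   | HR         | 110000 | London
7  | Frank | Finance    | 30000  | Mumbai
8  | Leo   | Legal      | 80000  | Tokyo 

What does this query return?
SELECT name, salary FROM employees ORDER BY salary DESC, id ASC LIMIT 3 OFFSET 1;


Sort by salary DESC (id ASC tiebreak), then skip 1 and take 3
Rows 2 through 4

3 rows:
Bob, 110000
Sam, 90000
Leo, 80000


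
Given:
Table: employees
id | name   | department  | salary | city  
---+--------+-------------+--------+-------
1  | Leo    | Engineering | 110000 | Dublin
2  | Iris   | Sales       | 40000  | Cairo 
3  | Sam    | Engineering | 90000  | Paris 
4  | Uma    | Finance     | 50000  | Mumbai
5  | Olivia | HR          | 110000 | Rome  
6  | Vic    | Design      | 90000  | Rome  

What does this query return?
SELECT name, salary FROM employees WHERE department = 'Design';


Filtering: department = 'Design'
Matching rows: 1

1 rows:
Vic, 90000


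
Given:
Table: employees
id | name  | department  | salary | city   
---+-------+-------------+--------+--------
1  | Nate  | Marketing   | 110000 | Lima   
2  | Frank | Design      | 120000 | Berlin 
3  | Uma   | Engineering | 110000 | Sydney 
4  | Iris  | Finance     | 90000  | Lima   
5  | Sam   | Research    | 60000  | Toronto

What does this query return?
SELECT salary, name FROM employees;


Projecting columns: salary, name

5 rows:
110000, Nate
120000, Frank
110000, Uma
90000, Iris
60000, Sam


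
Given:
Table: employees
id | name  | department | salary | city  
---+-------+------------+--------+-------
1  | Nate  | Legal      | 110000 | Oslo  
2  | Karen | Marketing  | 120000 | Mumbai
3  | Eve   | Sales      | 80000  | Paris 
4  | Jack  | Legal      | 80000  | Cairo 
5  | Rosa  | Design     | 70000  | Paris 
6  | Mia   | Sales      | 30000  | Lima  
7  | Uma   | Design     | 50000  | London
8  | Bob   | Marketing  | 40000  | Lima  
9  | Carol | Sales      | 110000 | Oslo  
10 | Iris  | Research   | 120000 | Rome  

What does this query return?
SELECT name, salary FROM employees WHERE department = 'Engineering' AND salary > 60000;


Filtering: department = 'Engineering' AND salary > 60000
Matching: 0 rows

Empty result set (0 rows)


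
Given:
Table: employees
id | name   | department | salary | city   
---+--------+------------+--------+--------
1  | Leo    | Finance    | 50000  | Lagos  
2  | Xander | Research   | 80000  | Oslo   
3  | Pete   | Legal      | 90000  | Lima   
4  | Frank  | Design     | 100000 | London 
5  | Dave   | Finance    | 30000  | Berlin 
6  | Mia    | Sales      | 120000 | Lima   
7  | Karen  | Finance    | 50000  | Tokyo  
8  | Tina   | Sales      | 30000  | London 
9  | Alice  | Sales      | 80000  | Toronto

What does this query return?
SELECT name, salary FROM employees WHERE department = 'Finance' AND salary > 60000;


Filtering: department = 'Finance' AND salary > 60000
Matching: 0 rows

Empty result set (0 rows)


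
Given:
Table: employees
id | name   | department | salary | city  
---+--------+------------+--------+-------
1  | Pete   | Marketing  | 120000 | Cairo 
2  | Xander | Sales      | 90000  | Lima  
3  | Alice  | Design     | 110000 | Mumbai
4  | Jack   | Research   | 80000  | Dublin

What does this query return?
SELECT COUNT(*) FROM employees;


COUNT(*) counts all rows

4


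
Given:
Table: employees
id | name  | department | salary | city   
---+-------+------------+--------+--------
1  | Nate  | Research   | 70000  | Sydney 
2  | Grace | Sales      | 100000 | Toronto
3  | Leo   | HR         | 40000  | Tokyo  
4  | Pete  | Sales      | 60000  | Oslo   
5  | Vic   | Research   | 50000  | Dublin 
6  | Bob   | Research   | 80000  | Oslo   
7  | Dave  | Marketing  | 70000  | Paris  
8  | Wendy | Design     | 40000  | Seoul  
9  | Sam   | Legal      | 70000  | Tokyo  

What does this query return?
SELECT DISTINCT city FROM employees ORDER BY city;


All 'city' values (row order): Sydney, Toronto, Tokyo, Oslo, Dublin, Oslo, Paris, Seoul, Tokyo
Removing duplicates leaves 7 unique value(s).

7 values:
Dublin
Oslo
Paris
Seoul
Sydney
Tokyo
Toronto


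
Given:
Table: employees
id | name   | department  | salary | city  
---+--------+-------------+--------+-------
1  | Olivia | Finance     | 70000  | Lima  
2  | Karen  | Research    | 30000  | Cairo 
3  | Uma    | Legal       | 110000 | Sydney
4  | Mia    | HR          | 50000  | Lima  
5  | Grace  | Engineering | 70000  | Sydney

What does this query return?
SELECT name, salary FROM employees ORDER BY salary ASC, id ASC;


Sorting by salary ASC, then id ASC for ties

5 rows:
Karen, 30000
Mia, 50000
Olivia, 70000
Grace, 70000
Uma, 110000


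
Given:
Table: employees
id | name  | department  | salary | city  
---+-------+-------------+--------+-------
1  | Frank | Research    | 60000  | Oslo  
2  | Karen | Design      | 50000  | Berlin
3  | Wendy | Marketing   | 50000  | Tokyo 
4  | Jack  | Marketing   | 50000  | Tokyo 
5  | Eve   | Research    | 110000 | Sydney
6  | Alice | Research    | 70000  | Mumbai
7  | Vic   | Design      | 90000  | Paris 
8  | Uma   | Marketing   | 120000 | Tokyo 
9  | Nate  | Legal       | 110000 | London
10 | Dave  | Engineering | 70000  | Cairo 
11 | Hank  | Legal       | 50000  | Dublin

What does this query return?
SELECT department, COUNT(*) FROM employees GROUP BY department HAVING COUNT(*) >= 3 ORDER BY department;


Groups with count >= 3:
  Marketing: 3 -> PASS
  Research: 3 -> PASS
  Design: 2 -> filtered out
  Engineering: 1 -> filtered out
  Legal: 2 -> filtered out


2 groups:
Marketing, 3
Research, 3


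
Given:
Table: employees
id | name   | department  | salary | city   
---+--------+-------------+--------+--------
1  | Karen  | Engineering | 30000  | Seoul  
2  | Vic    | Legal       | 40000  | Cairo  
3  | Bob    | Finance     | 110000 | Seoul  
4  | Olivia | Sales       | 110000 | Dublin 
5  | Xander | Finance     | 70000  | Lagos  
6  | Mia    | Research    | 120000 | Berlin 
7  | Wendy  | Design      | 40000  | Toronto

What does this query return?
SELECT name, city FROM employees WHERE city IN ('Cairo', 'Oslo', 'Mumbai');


Filtering: city IN ('Cairo', 'Oslo', 'Mumbai')
Matching: 1 rows

1 rows:
Vic, Cairo


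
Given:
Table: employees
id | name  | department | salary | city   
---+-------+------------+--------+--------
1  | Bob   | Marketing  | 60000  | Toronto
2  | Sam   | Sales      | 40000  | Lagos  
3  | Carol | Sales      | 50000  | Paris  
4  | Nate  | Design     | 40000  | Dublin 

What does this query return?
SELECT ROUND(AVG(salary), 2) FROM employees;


SUM(salary) = 190000
COUNT = 4
ROUND(AVG, 2) = ROUND(190000 / 4, 2) = 47500.0

47500.0


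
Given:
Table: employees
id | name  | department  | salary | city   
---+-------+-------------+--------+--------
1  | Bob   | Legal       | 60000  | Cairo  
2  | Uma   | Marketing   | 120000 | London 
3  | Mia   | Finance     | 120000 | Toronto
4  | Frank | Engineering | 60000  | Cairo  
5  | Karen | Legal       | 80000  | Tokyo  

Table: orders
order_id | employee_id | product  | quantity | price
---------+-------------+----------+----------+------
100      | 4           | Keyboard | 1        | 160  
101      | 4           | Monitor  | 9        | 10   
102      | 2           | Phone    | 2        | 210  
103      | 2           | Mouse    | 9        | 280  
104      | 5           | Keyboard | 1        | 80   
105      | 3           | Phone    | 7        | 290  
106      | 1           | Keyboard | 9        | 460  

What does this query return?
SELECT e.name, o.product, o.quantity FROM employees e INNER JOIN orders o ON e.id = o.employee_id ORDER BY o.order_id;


Joining employees.id = orders.employee_id:
  employee Frank (id=4) -> order Keyboard
  employee Frank (id=4) -> order Monitor
  employee Uma (id=2) -> order Phone
  employee Uma (id=2) -> order Mouse
  employee Karen (id=5) -> order Keyboard
  employee Mia (id=3) -> order Phone
  employee Bob (id=1) -> order Keyboard


7 rows:
Frank, Keyboard, 1
Frank, Monitor, 9
Uma, Phone, 2
Uma, Mouse, 9
Karen, Keyboard, 1
Mia, Phone, 7
Bob, Keyboard, 9


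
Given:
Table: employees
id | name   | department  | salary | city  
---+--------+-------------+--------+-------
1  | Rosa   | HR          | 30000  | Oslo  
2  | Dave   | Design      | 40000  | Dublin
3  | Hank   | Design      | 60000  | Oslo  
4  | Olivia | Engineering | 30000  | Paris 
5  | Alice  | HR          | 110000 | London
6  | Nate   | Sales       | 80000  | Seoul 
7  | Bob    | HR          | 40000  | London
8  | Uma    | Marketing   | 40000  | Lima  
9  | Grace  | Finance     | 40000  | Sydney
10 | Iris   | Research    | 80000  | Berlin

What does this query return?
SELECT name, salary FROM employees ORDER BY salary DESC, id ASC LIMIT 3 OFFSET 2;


Sort by salary DESC (id ASC tiebreak), then skip 2 and take 3
Rows 3 through 5

3 rows:
Iris, 80000
Hank, 60000
Dave, 40000


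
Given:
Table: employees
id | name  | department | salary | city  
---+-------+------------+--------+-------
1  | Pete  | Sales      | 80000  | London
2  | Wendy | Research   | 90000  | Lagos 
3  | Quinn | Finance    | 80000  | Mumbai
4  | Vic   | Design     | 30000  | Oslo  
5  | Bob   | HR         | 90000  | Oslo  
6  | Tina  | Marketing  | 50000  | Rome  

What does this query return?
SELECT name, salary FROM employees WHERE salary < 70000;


Filtering: salary < 70000
Matching: 2 rows

2 rows:
Vic, 30000
Tina, 50000


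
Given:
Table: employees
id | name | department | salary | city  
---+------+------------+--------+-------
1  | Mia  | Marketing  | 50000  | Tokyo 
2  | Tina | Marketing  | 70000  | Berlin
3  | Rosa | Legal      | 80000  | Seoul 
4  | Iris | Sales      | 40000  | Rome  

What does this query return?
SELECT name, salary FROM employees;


Projecting columns: name, salary

4 rows:
Mia, 50000
Tina, 70000
Rosa, 80000
Iris, 40000


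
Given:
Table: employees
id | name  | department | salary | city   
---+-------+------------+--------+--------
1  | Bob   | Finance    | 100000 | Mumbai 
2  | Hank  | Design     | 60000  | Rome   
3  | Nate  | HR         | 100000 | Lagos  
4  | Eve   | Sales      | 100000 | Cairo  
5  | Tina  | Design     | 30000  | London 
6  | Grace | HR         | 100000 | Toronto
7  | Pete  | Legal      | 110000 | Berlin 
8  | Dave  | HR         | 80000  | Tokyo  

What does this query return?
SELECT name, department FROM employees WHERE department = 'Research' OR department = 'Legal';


Filtering: department = 'Research' OR 'Legal'
Matching: 1 rows

1 rows:
Pete, Legal


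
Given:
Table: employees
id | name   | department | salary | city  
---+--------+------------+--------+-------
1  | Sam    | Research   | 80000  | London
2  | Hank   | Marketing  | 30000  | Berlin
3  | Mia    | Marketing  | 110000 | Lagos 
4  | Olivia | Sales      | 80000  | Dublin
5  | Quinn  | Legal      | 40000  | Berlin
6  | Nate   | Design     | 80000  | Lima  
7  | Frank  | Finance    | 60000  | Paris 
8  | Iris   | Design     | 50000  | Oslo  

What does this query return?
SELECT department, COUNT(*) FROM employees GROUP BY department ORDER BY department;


Assigning each row to its department group:
  Sam -> Research
  Hank -> Marketing
  Mia -> Marketing
  Olivia -> Sales
  Quinn -> Legal
  Nate -> Design
  Frank -> Finance
  Iris -> Design


6 groups:
Design, 2
Finance, 1
Legal, 1
Marketing, 2
Research, 1
Sales, 1


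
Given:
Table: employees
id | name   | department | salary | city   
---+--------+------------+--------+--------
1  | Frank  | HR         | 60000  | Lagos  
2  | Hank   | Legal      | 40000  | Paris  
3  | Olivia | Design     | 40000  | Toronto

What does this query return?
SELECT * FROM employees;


SELECT * returns all 3 rows with all columns

3 rows:
1, Frank, HR, 60000, Lagos
2, Hank, Legal, 40000, Paris
3, Olivia, Design, 40000, Toronto


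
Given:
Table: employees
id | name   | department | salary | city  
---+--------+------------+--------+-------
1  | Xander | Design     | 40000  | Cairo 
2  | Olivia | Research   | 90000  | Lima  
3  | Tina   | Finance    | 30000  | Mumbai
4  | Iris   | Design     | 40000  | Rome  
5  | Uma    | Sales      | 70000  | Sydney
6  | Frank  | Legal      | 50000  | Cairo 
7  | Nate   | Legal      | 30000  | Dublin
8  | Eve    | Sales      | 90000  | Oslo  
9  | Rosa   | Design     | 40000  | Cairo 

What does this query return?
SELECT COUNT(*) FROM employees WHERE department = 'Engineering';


Counting rows where department = 'Engineering'


0


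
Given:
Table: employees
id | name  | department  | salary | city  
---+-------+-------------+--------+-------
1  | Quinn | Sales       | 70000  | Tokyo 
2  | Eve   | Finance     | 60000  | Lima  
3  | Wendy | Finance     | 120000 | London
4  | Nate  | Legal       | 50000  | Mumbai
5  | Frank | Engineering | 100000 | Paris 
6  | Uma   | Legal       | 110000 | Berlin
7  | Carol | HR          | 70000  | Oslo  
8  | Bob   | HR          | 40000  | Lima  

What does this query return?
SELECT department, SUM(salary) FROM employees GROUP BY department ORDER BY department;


Summing salary within each department:
  Engineering: 100000 = 100000
  Finance: 60000 + 120000 = 180000
  HR: 70000 + 40000 = 110000
  Legal: 50000 + 110000 = 160000
  Sales: 70000 = 70000


5 groups:
Engineering, 100000
Finance, 180000
HR, 110000
Legal, 160000
Sales, 70000


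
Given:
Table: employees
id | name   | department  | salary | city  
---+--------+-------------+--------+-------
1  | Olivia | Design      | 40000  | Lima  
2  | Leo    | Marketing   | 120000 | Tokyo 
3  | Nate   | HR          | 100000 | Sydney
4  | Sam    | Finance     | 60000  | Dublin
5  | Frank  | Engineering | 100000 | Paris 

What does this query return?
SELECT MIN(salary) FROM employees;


Salaries: 40000, 120000, 100000, 60000, 100000
MIN = 40000

40000


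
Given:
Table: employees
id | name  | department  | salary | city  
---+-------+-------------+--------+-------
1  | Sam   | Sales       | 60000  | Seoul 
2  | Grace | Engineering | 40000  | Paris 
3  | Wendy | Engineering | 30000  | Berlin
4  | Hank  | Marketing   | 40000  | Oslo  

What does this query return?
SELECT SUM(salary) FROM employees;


SUM(salary) = 60000 + 40000 + 30000 + 40000 = 170000

170000


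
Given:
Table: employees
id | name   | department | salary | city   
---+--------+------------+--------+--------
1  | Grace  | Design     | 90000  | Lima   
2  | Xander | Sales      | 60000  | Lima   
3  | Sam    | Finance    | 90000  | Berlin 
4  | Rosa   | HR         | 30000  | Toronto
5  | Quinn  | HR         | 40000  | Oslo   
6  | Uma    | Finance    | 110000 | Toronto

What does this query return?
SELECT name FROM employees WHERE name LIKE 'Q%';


LIKE 'Q%' matches names starting with 'Q'
Matching: 1

1 rows:
Quinn


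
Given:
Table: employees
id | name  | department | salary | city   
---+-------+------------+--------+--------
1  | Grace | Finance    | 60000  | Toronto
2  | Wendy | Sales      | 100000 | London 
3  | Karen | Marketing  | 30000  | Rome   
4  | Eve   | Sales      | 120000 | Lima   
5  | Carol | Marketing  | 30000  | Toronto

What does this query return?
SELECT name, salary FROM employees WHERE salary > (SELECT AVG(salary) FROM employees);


Subquery: AVG(salary) = 68000.0
Filtering: salary > 68000.0
  Wendy (100000) -> MATCH
  Eve (120000) -> MATCH


2 rows:
Wendy, 100000
Eve, 120000


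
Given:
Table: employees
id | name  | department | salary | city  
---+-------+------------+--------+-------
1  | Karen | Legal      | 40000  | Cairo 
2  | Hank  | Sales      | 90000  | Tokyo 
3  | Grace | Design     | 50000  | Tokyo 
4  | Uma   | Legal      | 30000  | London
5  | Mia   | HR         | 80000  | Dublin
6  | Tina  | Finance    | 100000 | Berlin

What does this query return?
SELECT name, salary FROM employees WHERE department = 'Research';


Filtering: department = 'Research'
Matching rows: 0

Empty result set (0 rows)


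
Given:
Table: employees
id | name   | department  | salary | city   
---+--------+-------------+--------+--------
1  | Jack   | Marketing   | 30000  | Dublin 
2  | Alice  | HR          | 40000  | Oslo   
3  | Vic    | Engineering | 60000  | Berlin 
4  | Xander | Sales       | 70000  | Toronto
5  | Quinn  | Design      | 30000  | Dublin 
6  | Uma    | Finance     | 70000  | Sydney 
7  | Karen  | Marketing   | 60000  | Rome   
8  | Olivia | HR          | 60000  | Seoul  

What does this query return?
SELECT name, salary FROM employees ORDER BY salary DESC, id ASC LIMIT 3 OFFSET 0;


Sort by salary DESC (id ASC tiebreak), then skip 0 and take 3
Rows 1 through 3

3 rows:
Xander, 70000
Uma, 70000
Vic, 60000


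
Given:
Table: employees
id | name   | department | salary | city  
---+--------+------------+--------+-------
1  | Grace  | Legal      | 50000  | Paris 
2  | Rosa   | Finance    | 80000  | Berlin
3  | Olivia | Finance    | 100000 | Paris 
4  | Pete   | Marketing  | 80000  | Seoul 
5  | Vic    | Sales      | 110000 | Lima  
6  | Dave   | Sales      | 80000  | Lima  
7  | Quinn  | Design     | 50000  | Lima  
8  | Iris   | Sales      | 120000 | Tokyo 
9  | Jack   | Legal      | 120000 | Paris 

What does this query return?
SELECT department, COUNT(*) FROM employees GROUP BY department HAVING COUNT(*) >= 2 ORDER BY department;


Groups with count >= 2:
  Finance: 2 -> PASS
  Legal: 2 -> PASS
  Sales: 3 -> PASS
  Design: 1 -> filtered out
  Marketing: 1 -> filtered out


3 groups:
Finance, 2
Legal, 2
Sales, 3


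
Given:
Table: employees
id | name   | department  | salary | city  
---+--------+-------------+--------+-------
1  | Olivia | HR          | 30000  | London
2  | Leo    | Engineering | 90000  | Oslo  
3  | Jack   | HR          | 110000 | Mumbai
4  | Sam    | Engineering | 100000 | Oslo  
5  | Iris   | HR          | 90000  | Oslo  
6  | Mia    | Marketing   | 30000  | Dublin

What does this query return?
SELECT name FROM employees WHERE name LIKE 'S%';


LIKE 'S%' matches names starting with 'S'
Matching: 1

1 rows:
Sam


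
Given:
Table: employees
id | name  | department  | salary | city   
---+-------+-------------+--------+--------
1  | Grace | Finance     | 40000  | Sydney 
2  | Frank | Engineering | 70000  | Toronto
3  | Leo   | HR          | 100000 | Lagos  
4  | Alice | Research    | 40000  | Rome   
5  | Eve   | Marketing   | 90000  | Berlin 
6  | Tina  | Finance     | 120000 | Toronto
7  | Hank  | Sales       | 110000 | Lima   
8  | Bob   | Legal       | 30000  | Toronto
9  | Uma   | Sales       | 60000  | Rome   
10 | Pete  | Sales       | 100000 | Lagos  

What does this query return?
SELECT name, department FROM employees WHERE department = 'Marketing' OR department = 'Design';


Filtering: department = 'Marketing' OR 'Design'
Matching: 1 rows

1 rows:
Eve, Marketing


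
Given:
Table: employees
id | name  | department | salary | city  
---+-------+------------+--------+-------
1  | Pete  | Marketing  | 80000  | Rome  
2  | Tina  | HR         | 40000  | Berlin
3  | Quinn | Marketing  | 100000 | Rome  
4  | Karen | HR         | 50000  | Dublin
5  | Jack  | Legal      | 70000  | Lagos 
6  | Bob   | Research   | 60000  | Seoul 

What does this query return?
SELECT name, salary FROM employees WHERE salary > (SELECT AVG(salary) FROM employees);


Subquery: AVG(salary) = 66666.67
Filtering: salary > 66666.67
  Pete (80000) -> MATCH
  Quinn (100000) -> MATCH
  Jack (70000) -> MATCH


3 rows:
Pete, 80000
Quinn, 100000
Jack, 70000


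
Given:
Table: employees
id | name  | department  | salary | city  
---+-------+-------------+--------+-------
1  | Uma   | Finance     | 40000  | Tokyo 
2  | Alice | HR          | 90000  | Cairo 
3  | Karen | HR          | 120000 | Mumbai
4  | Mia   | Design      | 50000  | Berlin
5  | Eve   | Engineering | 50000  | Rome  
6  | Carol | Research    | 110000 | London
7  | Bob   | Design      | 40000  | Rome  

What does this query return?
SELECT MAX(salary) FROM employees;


Salaries: 40000, 90000, 120000, 50000, 50000, 110000, 40000
MAX = 120000

120000


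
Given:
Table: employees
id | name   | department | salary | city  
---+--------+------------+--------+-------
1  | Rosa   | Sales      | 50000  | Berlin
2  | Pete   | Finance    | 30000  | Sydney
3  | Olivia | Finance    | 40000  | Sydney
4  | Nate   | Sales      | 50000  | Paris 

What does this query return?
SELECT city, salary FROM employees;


Projecting columns: city, salary

4 rows:
Berlin, 50000
Sydney, 30000
Sydney, 40000
Paris, 50000


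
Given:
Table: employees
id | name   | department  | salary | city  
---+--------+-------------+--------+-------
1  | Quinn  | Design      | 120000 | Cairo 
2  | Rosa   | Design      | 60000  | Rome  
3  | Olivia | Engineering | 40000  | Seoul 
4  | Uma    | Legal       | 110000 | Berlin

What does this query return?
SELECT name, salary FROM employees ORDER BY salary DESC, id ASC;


Sorting by salary DESC, then id ASC for ties

4 rows:
Quinn, 120000
Uma, 110000
Rosa, 60000
Olivia, 40000


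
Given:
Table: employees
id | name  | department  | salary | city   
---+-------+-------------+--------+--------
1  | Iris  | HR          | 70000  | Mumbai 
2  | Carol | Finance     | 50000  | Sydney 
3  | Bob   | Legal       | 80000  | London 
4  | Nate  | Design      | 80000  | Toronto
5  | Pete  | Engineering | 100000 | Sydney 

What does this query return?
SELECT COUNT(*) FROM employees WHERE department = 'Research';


Counting rows where department = 'Research'


0


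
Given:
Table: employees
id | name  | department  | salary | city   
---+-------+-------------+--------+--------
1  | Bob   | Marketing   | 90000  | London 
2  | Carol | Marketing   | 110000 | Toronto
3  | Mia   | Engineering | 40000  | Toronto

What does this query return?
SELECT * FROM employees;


SELECT * returns all 3 rows with all columns

3 rows:
1, Bob, Marketing, 90000, London
2, Carol, Marketing, 110000, Toronto
3, Mia, Engineering, 40000, Toronto


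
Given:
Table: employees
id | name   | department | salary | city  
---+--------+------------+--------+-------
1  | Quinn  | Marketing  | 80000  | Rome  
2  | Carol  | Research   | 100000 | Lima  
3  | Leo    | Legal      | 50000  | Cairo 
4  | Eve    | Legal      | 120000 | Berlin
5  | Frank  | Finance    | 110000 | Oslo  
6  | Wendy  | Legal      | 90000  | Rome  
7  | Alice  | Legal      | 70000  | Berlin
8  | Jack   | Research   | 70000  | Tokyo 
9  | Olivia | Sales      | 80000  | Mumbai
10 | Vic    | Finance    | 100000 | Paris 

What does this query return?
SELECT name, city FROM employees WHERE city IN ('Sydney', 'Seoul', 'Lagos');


Filtering: city IN ('Sydney', 'Seoul', 'Lagos')
Matching: 0 rows

Empty result set (0 rows)


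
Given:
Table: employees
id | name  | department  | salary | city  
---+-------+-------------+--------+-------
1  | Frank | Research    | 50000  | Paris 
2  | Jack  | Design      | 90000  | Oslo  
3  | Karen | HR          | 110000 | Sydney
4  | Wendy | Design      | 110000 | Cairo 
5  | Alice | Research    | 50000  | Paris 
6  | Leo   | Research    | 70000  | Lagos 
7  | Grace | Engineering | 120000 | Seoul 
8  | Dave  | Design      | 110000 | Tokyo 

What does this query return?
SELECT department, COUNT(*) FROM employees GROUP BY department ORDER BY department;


Assigning each row to its department group:
  Frank -> Research
  Jack -> Design
  Karen -> HR
  Wendy -> Design
  Alice -> Research
  Leo -> Research
  Grace -> Engineering
  Dave -> Design


4 groups:
Design, 3
Engineering, 1
HR, 1
Research, 3


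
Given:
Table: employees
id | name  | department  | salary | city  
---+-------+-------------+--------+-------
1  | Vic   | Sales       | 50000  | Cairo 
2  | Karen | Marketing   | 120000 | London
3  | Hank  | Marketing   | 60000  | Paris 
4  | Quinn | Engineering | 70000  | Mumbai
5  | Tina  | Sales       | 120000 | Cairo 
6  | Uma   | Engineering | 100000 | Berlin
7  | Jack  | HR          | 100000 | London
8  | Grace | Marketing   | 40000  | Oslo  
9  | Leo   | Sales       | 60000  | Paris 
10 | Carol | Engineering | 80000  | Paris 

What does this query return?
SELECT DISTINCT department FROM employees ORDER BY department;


All 'department' values (row order): Sales, Marketing, Marketing, Engineering, Sales, Engineering, HR, Marketing, Sales, Engineering
Removing duplicates leaves 4 unique value(s).

4 values:
Engineering
HR
Marketing
Sales


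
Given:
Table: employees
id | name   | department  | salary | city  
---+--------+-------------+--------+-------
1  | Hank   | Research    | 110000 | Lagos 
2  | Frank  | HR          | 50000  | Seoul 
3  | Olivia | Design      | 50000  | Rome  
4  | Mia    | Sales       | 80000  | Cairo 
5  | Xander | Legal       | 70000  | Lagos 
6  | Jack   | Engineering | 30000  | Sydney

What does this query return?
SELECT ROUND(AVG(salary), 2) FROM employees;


SUM(salary) = 390000
COUNT = 6
ROUND(AVG, 2) = ROUND(390000 / 6, 2) = 65000.0

65000.0


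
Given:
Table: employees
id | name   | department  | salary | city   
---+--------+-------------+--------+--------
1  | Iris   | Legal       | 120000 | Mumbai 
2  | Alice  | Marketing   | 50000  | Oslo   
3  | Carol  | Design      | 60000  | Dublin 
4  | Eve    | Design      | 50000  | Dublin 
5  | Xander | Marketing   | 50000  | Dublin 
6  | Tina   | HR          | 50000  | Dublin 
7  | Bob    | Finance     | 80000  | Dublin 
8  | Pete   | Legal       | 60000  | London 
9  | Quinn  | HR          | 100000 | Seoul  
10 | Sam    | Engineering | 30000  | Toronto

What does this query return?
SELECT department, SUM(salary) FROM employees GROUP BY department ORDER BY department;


Summing salary within each department:
  Design: 60000 + 50000 = 110000
  Engineering: 30000 = 30000
  Finance: 80000 = 80000
  HR: 50000 + 100000 = 150000
  Legal: 120000 + 60000 = 180000
  Marketing: 50000 + 50000 = 100000


6 groups:
Design, 110000
Engineering, 30000
Finance, 80000
HR, 150000
Legal, 180000
Marketing, 100000


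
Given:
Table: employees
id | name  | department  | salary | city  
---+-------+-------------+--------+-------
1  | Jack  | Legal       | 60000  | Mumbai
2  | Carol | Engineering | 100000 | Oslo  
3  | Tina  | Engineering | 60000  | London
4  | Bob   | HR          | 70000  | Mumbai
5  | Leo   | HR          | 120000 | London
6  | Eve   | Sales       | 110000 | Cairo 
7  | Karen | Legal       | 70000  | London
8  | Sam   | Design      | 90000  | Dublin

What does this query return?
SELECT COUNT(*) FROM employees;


COUNT(*) counts all rows

8


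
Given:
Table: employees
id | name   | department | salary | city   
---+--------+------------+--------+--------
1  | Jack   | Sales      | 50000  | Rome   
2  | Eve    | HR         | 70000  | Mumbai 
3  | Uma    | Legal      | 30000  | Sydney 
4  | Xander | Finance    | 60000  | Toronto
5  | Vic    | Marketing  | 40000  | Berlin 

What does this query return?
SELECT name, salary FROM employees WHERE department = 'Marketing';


Filtering: department = 'Marketing'
Matching rows: 1

1 rows:
Vic, 40000


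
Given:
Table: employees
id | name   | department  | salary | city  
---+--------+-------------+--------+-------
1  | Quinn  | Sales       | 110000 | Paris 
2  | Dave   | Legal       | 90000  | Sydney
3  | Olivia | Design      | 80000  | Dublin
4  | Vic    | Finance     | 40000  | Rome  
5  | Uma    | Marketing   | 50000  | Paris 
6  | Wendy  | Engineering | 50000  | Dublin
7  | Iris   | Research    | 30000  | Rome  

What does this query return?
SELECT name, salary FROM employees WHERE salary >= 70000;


Filtering: salary >= 70000
Matching: 3 rows

3 rows:
Quinn, 110000
Dave, 90000
Olivia, 80000
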